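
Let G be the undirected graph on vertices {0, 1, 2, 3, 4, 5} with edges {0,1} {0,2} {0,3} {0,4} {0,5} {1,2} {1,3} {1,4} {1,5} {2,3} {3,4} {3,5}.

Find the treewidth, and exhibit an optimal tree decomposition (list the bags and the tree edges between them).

The largest bag has 4 vertices, giving width 3; this decomposition certifies tw(G) ≤ 3. For the lower bound, the 4 vertices {0, 1, 2, 3} are pairwise adjacent, and any tree decomposition puts a clique entirely inside one bag — forcing width ≥ 3. Therefore the treewidth is 3.

Treewidth 3.
One such decomposition:
Bags: B1 = {0, 1, 3, 4}  B2 = {0, 1, 3, 5}  B3 = {0, 1, 2, 3}
Tree: B1–B2, B2–B3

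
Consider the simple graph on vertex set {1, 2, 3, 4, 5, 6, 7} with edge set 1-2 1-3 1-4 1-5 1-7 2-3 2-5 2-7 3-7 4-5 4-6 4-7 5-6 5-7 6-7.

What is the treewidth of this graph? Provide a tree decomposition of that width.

Treewidth 3.
One optimal decomposition is:
Bags: B1 = {4, 5, 6, 7}  B2 = {1, 4, 5, 7}  B3 = {1, 2, 5, 7}  B4 = {1, 2, 3, 7}
Tree: B1–B2, B2–B3, B3–B4

Every bag has size at most 4, so the width is 4 − 1 = 3 and tw(G) ≤ 3. On the other hand G contains the 4-clique {1, 2, 3, 7}. A clique must lie in a single bag of any decomposition, so no decomposition can have width below 3. Therefore the treewidth is 3.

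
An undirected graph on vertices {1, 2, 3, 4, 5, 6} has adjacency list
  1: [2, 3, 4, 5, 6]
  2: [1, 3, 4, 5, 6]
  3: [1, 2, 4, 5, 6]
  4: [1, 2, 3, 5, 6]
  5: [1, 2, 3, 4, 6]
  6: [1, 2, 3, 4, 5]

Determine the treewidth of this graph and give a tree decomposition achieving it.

Treewidth 5.
One optimal decomposition is:
Bags: B1 = {1, 2, 3, 4, 5, 6}
Tree: (single bag)

With just one bag of size 6, the width is 6 − 1 = 5, so tw(G) ≤ 5. On the other hand G contains the 6-clique {1, 2, 3, 4, 5, 6}. A clique must lie in a single bag of any decomposition, so no decomposition can have width below 5. Hence tw(G) = 5 exactly.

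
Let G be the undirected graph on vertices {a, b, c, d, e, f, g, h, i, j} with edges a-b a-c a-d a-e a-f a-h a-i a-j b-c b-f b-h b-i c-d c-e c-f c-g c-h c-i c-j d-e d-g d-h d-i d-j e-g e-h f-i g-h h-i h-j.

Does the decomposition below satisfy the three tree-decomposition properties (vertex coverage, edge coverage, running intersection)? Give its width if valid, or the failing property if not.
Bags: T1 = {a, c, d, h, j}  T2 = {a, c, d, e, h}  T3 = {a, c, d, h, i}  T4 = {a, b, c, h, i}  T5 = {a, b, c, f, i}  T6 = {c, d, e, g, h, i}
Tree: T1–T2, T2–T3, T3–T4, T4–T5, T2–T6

A tree decomposition must satisfy three properties: every vertex lies in some bag; for every edge, both endpoints lie together in some bag; and for every vertex, the bags containing it form a connected subtree. Here bags containing vertex i are not connected in the tree, so the decomposition is invalid.

No — bags containing vertex i are not connected in the tree.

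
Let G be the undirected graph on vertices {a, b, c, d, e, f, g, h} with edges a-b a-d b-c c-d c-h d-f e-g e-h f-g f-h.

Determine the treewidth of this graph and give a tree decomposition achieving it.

Treewidth 2.
One such decomposition:
Bags: B1 = {e, g, h}  B2 = {f, g, h}  B3 = {c, f, h}  B4 = {c, d, f}  B5 = {b, c, d}  B6 = {a, b, d}
Tree: B1–B2, B2–B3, B3–B4, B4–B5, B5–B6

Each bag holds 3 vertices, so the decomposition has width 2, which upper-bounds the treewidth. Since e–g–f–h–e is a cycle in G, G is not acyclic. Forests are exactly the graphs of treewidth ≤ 1, so tw(G) ≥ 2. Combining the bounds, tw(G) = 2.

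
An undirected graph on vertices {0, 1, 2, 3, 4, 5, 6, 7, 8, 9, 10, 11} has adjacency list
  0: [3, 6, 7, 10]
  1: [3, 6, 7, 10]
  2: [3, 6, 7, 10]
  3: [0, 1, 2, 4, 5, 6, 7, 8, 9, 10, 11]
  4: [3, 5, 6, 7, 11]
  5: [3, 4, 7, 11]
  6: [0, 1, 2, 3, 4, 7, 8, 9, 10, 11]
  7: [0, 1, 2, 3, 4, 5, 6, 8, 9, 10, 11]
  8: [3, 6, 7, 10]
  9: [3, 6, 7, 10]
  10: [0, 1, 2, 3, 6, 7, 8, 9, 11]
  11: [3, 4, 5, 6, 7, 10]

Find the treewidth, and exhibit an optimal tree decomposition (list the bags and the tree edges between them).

Treewidth 4.
Bags: B1 = {3, 4, 6, 7, 11}  B2 = {3, 6, 7, 10, 11}  B3 = {1, 3, 6, 7, 10}  B4 = {0, 3, 6, 7, 10}  B5 = {3, 6, 7, 9, 10}  B6 = {3, 6, 7, 8, 10}  B7 = {2, 3, 6, 7, 10}  B8 = {3, 4, 5, 7, 11}
Tree: B1–B2, B2–B3, B3–B4, B4–B5, B2–B6, B4–B7, B1–B8

Each bag holds 5 vertices, so the decomposition has width 4, which upper-bounds the treewidth. Conversely, {3, 4, 5, 7, 11} is a clique of size 5, and the vertices of any clique must share a bag in every tree decomposition; so some bag has ≥ 5 vertices and tw(G) ≥ 4. The upper and lower bounds meet at 4, so that is the treewidth.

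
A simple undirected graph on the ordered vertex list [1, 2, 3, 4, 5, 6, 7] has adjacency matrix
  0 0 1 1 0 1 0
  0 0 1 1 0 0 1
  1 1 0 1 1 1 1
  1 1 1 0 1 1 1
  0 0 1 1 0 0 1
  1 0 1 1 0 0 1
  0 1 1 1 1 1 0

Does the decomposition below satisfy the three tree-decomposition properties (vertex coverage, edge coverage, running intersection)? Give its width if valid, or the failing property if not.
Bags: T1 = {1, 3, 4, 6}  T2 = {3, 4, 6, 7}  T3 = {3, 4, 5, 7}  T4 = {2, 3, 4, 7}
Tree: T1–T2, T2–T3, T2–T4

Checking the three conditions: (i) the bags cover all of {1, 2, 3, 4, 5, 6, 7}; (ii) for each edge, some bag contains both endpoints; (iii) the bags containing any fixed vertex form a subtree. All hold, so the decomposition is valid with width 4 − 1 = 3.

Yes; width 3.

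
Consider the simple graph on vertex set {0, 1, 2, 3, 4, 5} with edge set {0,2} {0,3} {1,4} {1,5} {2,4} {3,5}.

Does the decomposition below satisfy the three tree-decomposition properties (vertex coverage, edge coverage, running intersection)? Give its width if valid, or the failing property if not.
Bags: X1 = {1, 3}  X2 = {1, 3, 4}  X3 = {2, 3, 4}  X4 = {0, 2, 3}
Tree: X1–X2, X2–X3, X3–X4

A tree decomposition must satisfy three properties: every vertex lies in some bag; for every edge, both endpoints lie together in some bag; and for every vertex, the bags containing it form a connected subtree. Here vertex 5 appears in no bag, so the decomposition is invalid.

No — vertex 5 appears in no bag.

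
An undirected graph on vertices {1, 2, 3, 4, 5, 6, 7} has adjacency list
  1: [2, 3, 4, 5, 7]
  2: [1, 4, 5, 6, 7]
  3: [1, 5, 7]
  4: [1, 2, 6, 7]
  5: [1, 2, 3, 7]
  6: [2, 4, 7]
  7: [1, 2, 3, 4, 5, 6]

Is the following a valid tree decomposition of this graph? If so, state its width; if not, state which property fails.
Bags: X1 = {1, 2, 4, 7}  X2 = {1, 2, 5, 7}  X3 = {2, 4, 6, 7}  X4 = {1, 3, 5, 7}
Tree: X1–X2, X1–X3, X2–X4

Every vertex of G appears in some bag (union = {1, 2, 3, 4, 5, 6, 7}); every edge is covered by a bag; and for each vertex v the set of bags containing v is connected in the bag tree. The decomposition is therefore valid. The largest bag has 4 vertices, so the width is 3.

Yes; width 3.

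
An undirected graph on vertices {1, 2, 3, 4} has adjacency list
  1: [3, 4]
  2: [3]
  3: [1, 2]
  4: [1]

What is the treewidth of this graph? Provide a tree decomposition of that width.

Treewidth 1.
One optimal decomposition is:
Bags: B1 = {1, 3}  B2 = {2, 3}  B3 = {1, 4}
Tree: B1–B2, B1–B3

Each bag holds 2 vertices, so the decomposition has width 1, which upper-bounds the treewidth. Since G has at least one edge (e.g. 3–1), it is not an edgeless graph, so tw(G) ≥ 1. The upper and lower bounds meet at 1, so that is the treewidth.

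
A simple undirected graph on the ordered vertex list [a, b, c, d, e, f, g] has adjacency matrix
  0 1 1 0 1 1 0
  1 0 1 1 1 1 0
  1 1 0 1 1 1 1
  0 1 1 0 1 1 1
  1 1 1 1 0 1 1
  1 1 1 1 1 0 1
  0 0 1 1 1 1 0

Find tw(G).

A width-4 tree decomposition is:
Bags: B1 = {b, c, d, e, f}  B2 = {a, b, c, e, f}  B3 = {c, d, e, f, g}
Tree: B1–B2, B1–B3
Each bag holds 5 vertices, so the decomposition has width 4, which upper-bounds the treewidth. For the lower bound, the 5 vertices {c, d, e, f, g} are pairwise adjacent, and any tree decomposition puts a clique entirely inside one bag — forcing width ≥ 4. The upper and lower bounds meet at 4, so that is the treewidth.

4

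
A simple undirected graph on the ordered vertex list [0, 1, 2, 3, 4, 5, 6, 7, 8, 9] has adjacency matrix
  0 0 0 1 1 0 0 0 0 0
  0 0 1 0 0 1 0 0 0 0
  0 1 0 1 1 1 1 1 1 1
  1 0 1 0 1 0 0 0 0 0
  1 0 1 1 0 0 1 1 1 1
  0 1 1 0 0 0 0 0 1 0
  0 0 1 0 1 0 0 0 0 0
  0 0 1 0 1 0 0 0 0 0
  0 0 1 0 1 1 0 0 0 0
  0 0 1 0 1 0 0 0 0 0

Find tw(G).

A width-2 tree decomposition is:
Bags: B1 = {2, 4, 8}  B2 = {2, 4, 7}  B3 = {2, 3, 4}  B4 = {2, 5, 8}  B5 = {2, 4, 6}  B6 = {0, 3, 4}  B7 = {1, 2, 5}  B8 = {2, 4, 9}
Tree: B1–B2, B2–B3, B1–B4, B2–B5, B3–B6, B4–B7, B1–B8
Each bag holds 3 vertices, so the decomposition has width 2, which upper-bounds the treewidth. On the other hand G contains the 3-clique {0, 3, 4}. A clique must lie in a single bag of any decomposition, so no decomposition can have width below 2. Therefore the treewidth is 2.

2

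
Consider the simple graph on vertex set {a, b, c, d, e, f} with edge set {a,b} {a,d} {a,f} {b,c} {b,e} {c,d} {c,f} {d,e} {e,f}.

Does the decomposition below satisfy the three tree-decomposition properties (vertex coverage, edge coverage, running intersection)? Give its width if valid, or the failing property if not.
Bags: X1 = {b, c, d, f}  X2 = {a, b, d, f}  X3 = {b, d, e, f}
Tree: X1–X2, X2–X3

Checking the three conditions: (i) the bags cover all of {a, b, c, d, e, f}; (ii) for each edge, some bag contains both endpoints; (iii) the bags containing any fixed vertex form a subtree. All hold, so the decomposition is valid with width 4 − 1 = 3.

Yes; width 3.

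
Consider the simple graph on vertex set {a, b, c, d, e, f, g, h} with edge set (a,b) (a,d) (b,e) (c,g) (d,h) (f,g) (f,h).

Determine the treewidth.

A width-1 tree decomposition is:
Bags: B1 = {b, e}  B2 = {a, b}  B3 = {a, d}  B4 = {d, h}  B5 = {f, h}  B6 = {f, g}  B7 = {c, g}
Tree: B1–B2, B2–B3, B3–B4, B4–B5, B5–B6, B6–B7
Each bag holds 2 vertices, so the decomposition has width 1, which upper-bounds the treewidth. G has an edge, so its treewidth is at least 1. Combining the bounds, tw(G) = 1.

1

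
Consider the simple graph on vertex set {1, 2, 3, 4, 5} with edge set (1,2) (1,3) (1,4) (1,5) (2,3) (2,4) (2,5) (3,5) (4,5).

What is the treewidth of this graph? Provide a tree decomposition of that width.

Treewidth 3.
One optimal decomposition is:
Bags: B1 = {1, 2, 3, 5}  B2 = {1, 2, 4, 5}
Tree: B1–B2

Each bag holds 4 vertices, so the decomposition has width 3, which upper-bounds the treewidth. Conversely, {1, 2, 3, 5} is a clique of size 4, and the vertices of any clique must share a bag in every tree decomposition; so some bag has ≥ 4 vertices and tw(G) ≥ 3. Combining the bounds, tw(G) = 3.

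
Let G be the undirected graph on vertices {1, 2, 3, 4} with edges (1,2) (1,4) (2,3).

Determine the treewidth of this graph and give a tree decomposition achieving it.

The largest bag has 2 vertices, giving width 1; this decomposition certifies tw(G) ≤ 1. Since G has at least one edge (e.g. 4–1), it is not an edgeless graph, so tw(G) ≥ 1. Therefore the treewidth is 1.

Treewidth 1.
One optimal decomposition is:
Bags: B1 = {1, 4}  B2 = {1, 2}  B3 = {2, 3}
Tree: B1–B2, B2–B3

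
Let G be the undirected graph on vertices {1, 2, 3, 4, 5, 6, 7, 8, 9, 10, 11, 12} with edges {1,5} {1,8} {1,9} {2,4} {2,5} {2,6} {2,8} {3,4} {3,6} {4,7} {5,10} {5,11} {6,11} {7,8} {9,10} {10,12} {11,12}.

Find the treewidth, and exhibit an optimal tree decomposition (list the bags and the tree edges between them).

The largest bag has 4 vertices, giving width 3; this decomposition certifies tw(G) ≤ 3. For the lower bound: the 4 vertex sets {3,4,7}, {8}, {2}, {1,5,6,11} are disjoint, each induces a connected subgraph, and every pair is joined by at least one edge of G. Contracting each set to a single vertex therefore yields K_{4} as a minor, and since treewidth is minor-monotone, tw(G) ≥ tw(K_{4}) = 3. Combining the bounds, tw(G) = 3.

Treewidth 3.
One optimal decomposition is:
Bags: B1 = {3, 4, 7, 8}  B2 = {2, 3, 4, 8}  B3 = {2, 3, 6, 8}  B4 = {1, 2, 6, 8}  B5 = {1, 2, 5, 6}  B6 = {1, 5, 6, 11}  B7 = {1, 5, 9, 11}  B8 = {5, 9, 10, 11}  B9 = {9, 10, 11, 12}
Tree: B1–B2, B2–B3, B3–B4, B4–B5, B5–B6, B6–B7, B7–B8, B8–B9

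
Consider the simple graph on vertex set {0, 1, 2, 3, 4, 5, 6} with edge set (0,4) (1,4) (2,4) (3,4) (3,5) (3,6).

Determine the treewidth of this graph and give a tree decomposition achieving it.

Treewidth 1.
One optimal decomposition is:
Bags: B1 = {3, 5}  B2 = {3, 6}  B3 = {3, 4}  B4 = {1, 4}  B5 = {0, 4}  B6 = {2, 4}
Tree: B1–B2, B1–B3, B3–B4, B4–B5, B3–B6

Every bag has size at most 2, so the width is 2 − 1 = 1 and tw(G) ≤ 1. G has an edge, so its treewidth is at least 1. The upper and lower bounds meet at 1, so that is the treewidth.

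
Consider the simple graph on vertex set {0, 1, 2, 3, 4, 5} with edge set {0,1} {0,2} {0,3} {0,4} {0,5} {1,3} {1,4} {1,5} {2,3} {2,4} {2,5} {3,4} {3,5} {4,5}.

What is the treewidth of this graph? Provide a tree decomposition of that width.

Treewidth 4.
One optimal decomposition is:
Bags: B1 = {0, 1, 3, 4, 5}  B2 = {0, 2, 3, 4, 5}
Tree: B1–B2

Each bag holds 5 vertices, so the decomposition has width 4, which upper-bounds the treewidth. For the lower bound, the 5 vertices {0, 1, 3, 4, 5} are pairwise adjacent, and any tree decomposition puts a clique entirely inside one bag — forcing width ≥ 4. The upper and lower bounds meet at 4, so that is the treewidth.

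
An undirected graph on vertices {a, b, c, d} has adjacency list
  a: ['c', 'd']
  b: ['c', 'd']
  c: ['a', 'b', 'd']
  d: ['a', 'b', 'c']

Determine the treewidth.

2

A width-2 tree decomposition is:
Bags: B1 = {a, c, d}  B2 = {b, c, d}
Tree: B1–B2
The largest bag has 3 vertices, giving width 2; this decomposition certifies tw(G) ≤ 2. Conversely, {a, c, d} is a clique of size 3, and the vertices of any clique must share a bag in every tree decomposition; so some bag has ≥ 3 vertices and tw(G) ≥ 2. Therefore the treewidth is 2.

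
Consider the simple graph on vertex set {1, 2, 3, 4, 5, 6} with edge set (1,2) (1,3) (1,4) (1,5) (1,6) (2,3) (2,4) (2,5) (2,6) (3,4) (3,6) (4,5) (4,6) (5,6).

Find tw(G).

4

A width-4 tree decomposition is:
Bags: B1 = {1, 2, 3, 4, 6}  B2 = {1, 2, 4, 5, 6}
Tree: B1–B2
Each bag holds 5 vertices, so the decomposition has width 4, which upper-bounds the treewidth. On the other hand G contains the 5-clique {1, 2, 3, 4, 6}. A clique must lie in a single bag of any decomposition, so no decomposition can have width below 4. Therefore the treewidth is 4.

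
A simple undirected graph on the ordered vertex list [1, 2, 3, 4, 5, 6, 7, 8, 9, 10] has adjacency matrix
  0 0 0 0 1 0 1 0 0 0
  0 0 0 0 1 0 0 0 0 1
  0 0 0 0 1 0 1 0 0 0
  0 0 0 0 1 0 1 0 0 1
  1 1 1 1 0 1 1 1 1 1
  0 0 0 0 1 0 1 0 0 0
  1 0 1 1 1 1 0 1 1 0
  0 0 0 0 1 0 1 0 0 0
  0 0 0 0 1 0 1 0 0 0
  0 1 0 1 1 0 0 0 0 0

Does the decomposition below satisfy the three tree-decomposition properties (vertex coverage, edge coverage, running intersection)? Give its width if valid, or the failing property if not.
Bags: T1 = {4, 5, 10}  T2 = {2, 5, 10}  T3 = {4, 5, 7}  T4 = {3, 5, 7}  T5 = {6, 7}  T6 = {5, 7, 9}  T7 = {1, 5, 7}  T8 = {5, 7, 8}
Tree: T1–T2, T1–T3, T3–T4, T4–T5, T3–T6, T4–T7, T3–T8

A tree decomposition must satisfy three properties: every vertex lies in some bag; for every edge, both endpoints lie together in some bag; and for every vertex, the bags containing it form a connected subtree. Here edge (5,6) lies in no bag, so the decomposition is invalid.

No — edge (5,6) lies in no bag.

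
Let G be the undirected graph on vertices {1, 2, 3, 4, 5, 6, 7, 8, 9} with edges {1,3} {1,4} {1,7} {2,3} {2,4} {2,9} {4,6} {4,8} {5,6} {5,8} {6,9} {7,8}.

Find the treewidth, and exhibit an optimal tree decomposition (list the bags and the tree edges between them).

The largest bag has 4 vertices, giving width 3; this decomposition certifies tw(G) ≤ 3. For the lower bound: the 4 vertex sets {5,6,9}, {2}, {4}, {1,3,7,8} are disjoint, each induces a connected subgraph, and every pair is joined by at least one edge of G. Contracting each set to a single vertex therefore yields K_{4} as a minor, and since treewidth is minor-monotone, tw(G) ≥ tw(K_{4}) = 3. Combining the bounds, tw(G) = 3.

Treewidth 3.
Bags: B1 = {2, 5, 6, 9}  B2 = {2, 4, 5, 6}  B3 = {2, 4, 5, 8}  B4 = {2, 3, 4, 8}  B5 = {1, 3, 4, 8}  B6 = {1, 3, 7, 8}
Tree: B1–B2, B2–B3, B3–B4, B4–B5, B5–B6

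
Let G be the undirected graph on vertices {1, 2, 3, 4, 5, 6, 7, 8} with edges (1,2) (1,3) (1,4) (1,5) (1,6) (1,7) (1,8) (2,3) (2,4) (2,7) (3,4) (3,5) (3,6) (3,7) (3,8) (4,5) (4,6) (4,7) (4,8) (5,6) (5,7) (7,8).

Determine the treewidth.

4

A width-4 tree decomposition is:
Bags: B1 = {1, 3, 4, 5, 6}  B2 = {1, 3, 4, 5, 7}  B3 = {1, 3, 4, 7, 8}  B4 = {1, 2, 3, 4, 7}
Tree: B1–B2, B2–B3, B2–B4
The largest bag has 5 vertices, giving width 4; this decomposition certifies tw(G) ≤ 4. On the other hand G contains the 5-clique {1, 3, 4, 5, 6}. A clique must lie in a single bag of any decomposition, so no decomposition can have width below 4. Hence tw(G) = 4 exactly.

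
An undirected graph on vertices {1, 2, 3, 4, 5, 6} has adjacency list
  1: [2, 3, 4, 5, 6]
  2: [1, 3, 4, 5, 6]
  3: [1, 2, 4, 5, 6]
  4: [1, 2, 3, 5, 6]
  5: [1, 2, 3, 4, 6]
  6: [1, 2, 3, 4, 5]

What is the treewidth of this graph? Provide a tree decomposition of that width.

Treewidth 5.
Bags: B1 = {1, 2, 3, 4, 5, 6}
Tree: (single bag)

A single bag containing all 6 vertices is trivially a valid decomposition of width 5. Conversely, {1, 2, 3, 4, 5, 6} is a clique of size 6, and the vertices of any clique must share a bag in every tree decomposition; so some bag has ≥ 6 vertices and tw(G) ≥ 5. Combining the bounds, tw(G) = 5.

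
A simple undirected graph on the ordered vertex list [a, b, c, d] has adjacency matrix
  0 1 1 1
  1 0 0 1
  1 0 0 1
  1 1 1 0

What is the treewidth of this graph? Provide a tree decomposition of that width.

Treewidth 2.
One optimal decomposition is:
Bags: B1 = {a, b, d}  B2 = {a, c, d}
Tree: B1–B2

Every bag has size at most 3, so the width is 3 − 1 = 2 and tw(G) ≤ 2. On the other hand G contains the 3-clique {a, c, d}. A clique must lie in a single bag of any decomposition, so no decomposition can have width below 2. The upper and lower bounds meet at 2, so that is the treewidth.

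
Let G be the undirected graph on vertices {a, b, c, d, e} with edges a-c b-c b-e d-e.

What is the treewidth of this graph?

1

A width-1 tree decomposition is:
Bags: B1 = {d, e}  B2 = {b, e}  B3 = {b, c}  B4 = {a, c}
Tree: B1–B2, B2–B3, B3–B4
The largest bag has 2 vertices, giving width 1; this decomposition certifies tw(G) ≤ 1. Since G has at least one edge (e.g. d–e), it is not an edgeless graph, so tw(G) ≥ 1. The upper and lower bounds meet at 1, so that is the treewidth.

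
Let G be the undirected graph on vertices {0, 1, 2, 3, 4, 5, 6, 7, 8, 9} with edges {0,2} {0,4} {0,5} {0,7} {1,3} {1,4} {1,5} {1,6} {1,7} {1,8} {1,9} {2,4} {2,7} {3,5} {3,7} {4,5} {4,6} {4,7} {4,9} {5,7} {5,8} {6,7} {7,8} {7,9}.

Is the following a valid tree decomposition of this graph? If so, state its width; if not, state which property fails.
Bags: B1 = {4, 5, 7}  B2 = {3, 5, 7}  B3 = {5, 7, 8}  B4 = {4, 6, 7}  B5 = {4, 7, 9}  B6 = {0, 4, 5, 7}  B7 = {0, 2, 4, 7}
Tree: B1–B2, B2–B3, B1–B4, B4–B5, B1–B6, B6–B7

No — vertex 1 appears in no bag.

A tree decomposition must satisfy three properties: every vertex lies in some bag; for every edge, both endpoints lie together in some bag; and for every vertex, the bags containing it form a connected subtree. Here vertex 1 appears in no bag, so the decomposition is invalid.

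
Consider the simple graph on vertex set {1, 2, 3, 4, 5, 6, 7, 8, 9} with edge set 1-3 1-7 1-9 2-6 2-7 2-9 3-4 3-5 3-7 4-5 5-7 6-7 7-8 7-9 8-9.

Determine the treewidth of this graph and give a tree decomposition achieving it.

Treewidth 2.
One such decomposition:
Bags: B1 = {1, 7, 9}  B2 = {2, 7, 9}  B3 = {1, 3, 7}  B4 = {2, 6, 7}  B5 = {7, 8, 9}  B6 = {3, 5, 7}  B7 = {3, 4, 5}
Tree: B1–B2, B1–B3, B2–B4, B2–B5, B3–B6, B6–B7

Every bag has size at most 3, so the width is 3 − 1 = 2 and tw(G) ≤ 2. For the lower bound, the 3 vertices {3, 4, 5} are pairwise adjacent, and any tree decomposition puts a clique entirely inside one bag — forcing width ≥ 2. Hence tw(G) = 2 exactly.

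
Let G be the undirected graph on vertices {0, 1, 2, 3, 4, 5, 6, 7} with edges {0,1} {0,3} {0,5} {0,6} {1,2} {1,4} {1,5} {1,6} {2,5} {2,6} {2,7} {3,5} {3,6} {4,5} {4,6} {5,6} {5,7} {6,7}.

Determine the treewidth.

A width-3 tree decomposition is:
Bags: B1 = {2, 5, 6, 7}  B2 = {1, 2, 5, 6}  B3 = {0, 1, 5, 6}  B4 = {0, 3, 5, 6}  B5 = {1, 4, 5, 6}
Tree: B1–B2, B2–B3, B3–B4, B2–B5
Each bag holds 4 vertices, so the decomposition has width 3, which upper-bounds the treewidth. Conversely, {0, 1, 5, 6} is a clique of size 4, and the vertices of any clique must share a bag in every tree decomposition; so some bag has ≥ 4 vertices and tw(G) ≥ 3. The upper and lower bounds meet at 3, so that is the treewidth.

3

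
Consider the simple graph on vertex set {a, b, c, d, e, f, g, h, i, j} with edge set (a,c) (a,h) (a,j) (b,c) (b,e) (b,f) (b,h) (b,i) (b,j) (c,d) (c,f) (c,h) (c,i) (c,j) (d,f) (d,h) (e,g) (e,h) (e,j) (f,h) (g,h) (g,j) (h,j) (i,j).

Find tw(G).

3

A width-3 tree decomposition is:
Bags: B1 = {b, c, f, h}  B2 = {b, c, h, j}  B3 = {a, c, h, j}  B4 = {b, e, h, j}  B5 = {b, c, i, j}  B6 = {c, d, f, h}  B7 = {e, g, h, j}
Tree: B1–B2, B2–B3, B2–B4, B2–B5, B1–B6, B4–B7
Every bag has size at most 4, so the width is 4 − 1 = 3 and tw(G) ≤ 3. On the other hand G contains the 4-clique {e, g, h, j}. A clique must lie in a single bag of any decomposition, so no decomposition can have width below 3. The upper and lower bounds meet at 3, so that is the treewidth.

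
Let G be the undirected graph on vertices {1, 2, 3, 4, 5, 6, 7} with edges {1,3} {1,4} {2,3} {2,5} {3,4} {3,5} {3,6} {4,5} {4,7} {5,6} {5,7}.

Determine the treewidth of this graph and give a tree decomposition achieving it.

Treewidth 2.
One such decomposition:
Bags: B1 = {3, 4, 5}  B2 = {2, 3, 5}  B3 = {4, 5, 7}  B4 = {1, 3, 4}  B5 = {3, 5, 6}
Tree: B1–B2, B1–B3, B1–B4, B2–B5

The largest bag has 3 vertices, giving width 2; this decomposition certifies tw(G) ≤ 2. For the lower bound, the 3 vertices {1, 3, 4} are pairwise adjacent, and any tree decomposition puts a clique entirely inside one bag — forcing width ≥ 2. Therefore the treewidth is 2.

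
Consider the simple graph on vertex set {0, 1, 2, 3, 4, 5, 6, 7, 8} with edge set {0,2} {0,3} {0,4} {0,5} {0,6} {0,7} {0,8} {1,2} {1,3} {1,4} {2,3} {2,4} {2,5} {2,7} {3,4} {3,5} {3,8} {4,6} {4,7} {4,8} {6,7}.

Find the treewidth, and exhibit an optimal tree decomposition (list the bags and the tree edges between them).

Treewidth 3.
One optimal decomposition is:
Bags: B1 = {0, 4, 6, 7}  B2 = {0, 2, 4, 7}  B3 = {0, 2, 3, 4}  B4 = {1, 2, 3, 4}  B5 = {0, 2, 3, 5}  B6 = {0, 3, 4, 8}
Tree: B1–B2, B2–B3, B3–B4, B3–B5, B3–B6

The largest bag has 4 vertices, giving width 3; this decomposition certifies tw(G) ≤ 3. On the other hand G contains the 4-clique {0, 3, 4, 8}. A clique must lie in a single bag of any decomposition, so no decomposition can have width below 3. Therefore the treewidth is 3.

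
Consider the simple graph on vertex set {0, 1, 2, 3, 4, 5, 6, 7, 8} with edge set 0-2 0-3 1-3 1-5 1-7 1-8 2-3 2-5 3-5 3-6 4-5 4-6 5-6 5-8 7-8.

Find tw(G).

A width-2 tree decomposition is:
Bags: B1 = {3, 5, 6}  B2 = {1, 3, 5}  B3 = {1, 5, 8}  B4 = {4, 5, 6}  B5 = {2, 3, 5}  B6 = {1, 7, 8}  B7 = {0, 2, 3}
Tree: B1–B2, B2–B3, B1–B4, B2–B5, B3–B6, B5–B7
Each bag holds 3 vertices, so the decomposition has width 2, which upper-bounds the treewidth. On the other hand G contains the 3-clique {0, 2, 3}. A clique must lie in a single bag of any decomposition, so no decomposition can have width below 2. Therefore the treewidth is 2.

2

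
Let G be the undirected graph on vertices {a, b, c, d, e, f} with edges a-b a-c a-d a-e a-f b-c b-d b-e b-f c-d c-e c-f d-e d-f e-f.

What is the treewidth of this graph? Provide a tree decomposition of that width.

A single bag containing all 6 vertices is trivially a valid decomposition of width 5. For the lower bound, the 6 vertices {a, b, c, d, e, f} are pairwise adjacent, and any tree decomposition puts a clique entirely inside one bag — forcing width ≥ 5. Therefore the treewidth is 5.

Treewidth 5.
Bags: B1 = {a, b, c, d, e, f}
Tree: (single bag)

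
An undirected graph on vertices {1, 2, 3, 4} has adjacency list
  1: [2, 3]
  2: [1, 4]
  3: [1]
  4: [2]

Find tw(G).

A width-1 tree decomposition is:
Bags: B1 = {1, 3}  B2 = {1, 2}  B3 = {2, 4}
Tree: B1–B2, B2–B3
Every bag has size at most 2, so the width is 2 − 1 = 1 and tw(G) ≤ 1. Since G has at least one edge (e.g. 1–3), it is not an edgeless graph, so tw(G) ≥ 1. The upper and lower bounds meet at 1, so that is the treewidth.

1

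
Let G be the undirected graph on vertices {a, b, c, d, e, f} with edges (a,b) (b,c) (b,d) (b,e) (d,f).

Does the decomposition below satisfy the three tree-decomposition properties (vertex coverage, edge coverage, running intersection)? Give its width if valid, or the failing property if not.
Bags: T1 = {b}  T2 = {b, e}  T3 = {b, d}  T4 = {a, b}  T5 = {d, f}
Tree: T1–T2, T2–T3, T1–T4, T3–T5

No — vertex c appears in no bag.

A tree decomposition must satisfy three properties: every vertex lies in some bag; for every edge, both endpoints lie together in some bag; and for every vertex, the bags containing it form a connected subtree. Here vertex c appears in no bag, so the decomposition is invalid.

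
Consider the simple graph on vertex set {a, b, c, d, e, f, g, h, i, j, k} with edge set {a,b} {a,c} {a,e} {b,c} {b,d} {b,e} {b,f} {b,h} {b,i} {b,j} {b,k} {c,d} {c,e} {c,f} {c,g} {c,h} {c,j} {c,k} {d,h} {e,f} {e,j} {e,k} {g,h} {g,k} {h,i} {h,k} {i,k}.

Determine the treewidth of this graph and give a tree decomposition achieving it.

Treewidth 3.
Bags: B1 = {b, c, e, k}  B2 = {b, c, h, k}  B3 = {b, c, e, f}  B4 = {b, c, d, h}  B5 = {c, g, h, k}  B6 = {a, b, c, e}  B7 = {b, h, i, k}  B8 = {b, c, e, j}
Tree: B1–B2, B1–B3, B2–B4, B2–B5, B3–B6, B2–B7, B3–B8

Every bag has size at most 4, so the width is 4 − 1 = 3 and tw(G) ≤ 3. Conversely, {c, g, h, k} is a clique of size 4, and the vertices of any clique must share a bag in every tree decomposition; so some bag has ≥ 4 vertices and tw(G) ≥ 3. Combining the bounds, tw(G) = 3.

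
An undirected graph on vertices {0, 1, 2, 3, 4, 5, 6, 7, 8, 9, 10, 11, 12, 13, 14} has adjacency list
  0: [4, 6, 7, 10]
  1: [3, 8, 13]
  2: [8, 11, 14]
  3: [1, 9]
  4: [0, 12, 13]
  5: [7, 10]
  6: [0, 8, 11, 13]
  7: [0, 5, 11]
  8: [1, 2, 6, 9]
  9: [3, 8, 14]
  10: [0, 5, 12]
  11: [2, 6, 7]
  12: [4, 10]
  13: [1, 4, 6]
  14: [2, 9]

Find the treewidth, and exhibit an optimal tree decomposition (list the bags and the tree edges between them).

Treewidth 3.
One such decomposition:
Bags: B1 = {5, 7, 10, 12}  B2 = {0, 7, 10, 12}  B3 = {0, 4, 7, 12}  B4 = {0, 4, 7, 11}  B5 = {0, 4, 6, 11}  B6 = {4, 6, 11, 13}  B7 = {2, 6, 11, 13}  B8 = {2, 6, 8, 13}  B9 = {1, 2, 8, 13}  B10 = {1, 2, 8, 14}  B11 = {1, 8, 9, 14}  B12 = {1, 3, 9, 14}
Tree: B1–B2, B2–B3, B3–B4, B4–B5, B5–B6, B6–B7, B7–B8, B8–B9, B9–B10, B10–B11, B11–B12

The largest bag has 4 vertices, giving width 3; this decomposition certifies tw(G) ≤ 3. For the lower bound: the 4 vertex sets {5,10,12}, {7}, {0}, {4,6,11,13} are disjoint, each induces a connected subgraph, and every pair is joined by at least one edge of G. Contracting each set to a single vertex therefore yields K_{4} as a minor, and since treewidth is minor-monotone, tw(G) ≥ tw(K_{4}) = 3. Therefore the treewidth is 3.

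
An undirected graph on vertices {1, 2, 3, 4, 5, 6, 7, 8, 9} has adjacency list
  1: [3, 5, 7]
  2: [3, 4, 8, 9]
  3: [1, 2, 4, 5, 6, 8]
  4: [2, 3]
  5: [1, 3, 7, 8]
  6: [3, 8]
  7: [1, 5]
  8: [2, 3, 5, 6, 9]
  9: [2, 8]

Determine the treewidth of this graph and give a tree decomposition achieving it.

Treewidth 2.
One such decomposition:
Bags: B1 = {1, 3, 5}  B2 = {3, 5, 8}  B3 = {2, 3, 8}  B4 = {2, 8, 9}  B5 = {1, 5, 7}  B6 = {3, 6, 8}  B7 = {2, 3, 4}
Tree: B1–B2, B2–B3, B3–B4, B1–B5, B2–B6, B3–B7

Each bag holds 3 vertices, so the decomposition has width 2, which upper-bounds the treewidth. On the other hand G contains the 3-clique {2, 8, 9}. A clique must lie in a single bag of any decomposition, so no decomposition can have width below 2. Combining the bounds, tw(G) = 2.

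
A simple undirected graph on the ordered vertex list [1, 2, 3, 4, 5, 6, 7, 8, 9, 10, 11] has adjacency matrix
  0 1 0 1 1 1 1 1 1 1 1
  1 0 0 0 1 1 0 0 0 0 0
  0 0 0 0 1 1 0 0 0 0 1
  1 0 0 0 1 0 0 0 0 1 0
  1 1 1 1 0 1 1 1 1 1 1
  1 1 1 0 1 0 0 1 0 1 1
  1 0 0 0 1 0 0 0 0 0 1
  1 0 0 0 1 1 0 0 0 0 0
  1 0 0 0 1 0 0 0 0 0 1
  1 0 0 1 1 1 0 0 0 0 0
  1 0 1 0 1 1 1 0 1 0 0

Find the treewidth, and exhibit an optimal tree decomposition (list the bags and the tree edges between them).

Treewidth 3.
One optimal decomposition is:
Bags: B1 = {1, 5, 9, 11}  B2 = {1, 5, 6, 11}  B3 = {1, 5, 6, 8}  B4 = {1, 5, 6, 10}  B5 = {1, 5, 7, 11}  B6 = {3, 5, 6, 11}  B7 = {1, 2, 5, 6}  B8 = {1, 4, 5, 10}
Tree: B1–B2, B2–B3, B2–B4, B1–B5, B2–B6, B4–B7, B4–B8

Every bag has size at most 4, so the width is 4 − 1 = 3 and tw(G) ≤ 3. For the lower bound, the 4 vertices {1, 5, 9, 11} are pairwise adjacent, and any tree decomposition puts a clique entirely inside one bag — forcing width ≥ 3. Therefore the treewidth is 3.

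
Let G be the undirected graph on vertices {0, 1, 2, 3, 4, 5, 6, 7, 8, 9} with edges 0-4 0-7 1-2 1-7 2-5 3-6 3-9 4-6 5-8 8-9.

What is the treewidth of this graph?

2

A width-2 tree decomposition is:
Bags: B1 = {5, 8, 9}  B2 = {3, 5, 9}  B3 = {3, 5, 6}  B4 = {4, 5, 6}  B5 = {0, 4, 5}  B6 = {0, 5, 7}  B7 = {1, 5, 7}  B8 = {1, 2, 5}
Tree: B1–B2, B2–B3, B3–B4, B4–B5, B5–B6, B6–B7, B7–B8
Each bag holds 3 vertices, so the decomposition has width 2, which upper-bounds the treewidth. For the lower bound, G contains the cycle 5–8–9–3–6–4–0–7–1–2–5, so G is not a forest; only forests have treewidth ≤ 1, hence tw(G) ≥ 2. Therefore the treewidth is 2.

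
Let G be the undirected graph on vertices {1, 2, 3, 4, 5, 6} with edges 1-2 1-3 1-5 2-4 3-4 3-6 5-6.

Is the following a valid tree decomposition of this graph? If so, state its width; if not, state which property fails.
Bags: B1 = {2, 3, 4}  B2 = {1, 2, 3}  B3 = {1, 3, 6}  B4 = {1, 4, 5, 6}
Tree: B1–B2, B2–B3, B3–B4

No — bags containing vertex 4 are not connected in the tree.

A tree decomposition must satisfy three properties: every vertex lies in some bag; for every edge, both endpoints lie together in some bag; and for every vertex, the bags containing it form a connected subtree. Here bags containing vertex 4 are not connected in the tree, so the decomposition is invalid.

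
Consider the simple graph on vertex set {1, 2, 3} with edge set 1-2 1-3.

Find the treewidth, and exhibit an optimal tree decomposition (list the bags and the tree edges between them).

Treewidth 1.
Bags: B1 = {1, 3}  B2 = {1, 2}
Tree: B1–B2

Each bag holds 2 vertices, so the decomposition has width 1, which upper-bounds the treewidth. G has an edge, so its treewidth is at least 1. Hence tw(G) = 1 exactly.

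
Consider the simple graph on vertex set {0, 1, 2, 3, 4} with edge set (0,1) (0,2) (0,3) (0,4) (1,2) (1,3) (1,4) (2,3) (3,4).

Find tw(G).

A width-3 tree decomposition is:
Bags: B1 = {0, 1, 2, 3}  B2 = {0, 1, 3, 4}
Tree: B1–B2
Each bag holds 4 vertices, so the decomposition has width 3, which upper-bounds the treewidth. On the other hand G contains the 4-clique {0, 1, 2, 3}. A clique must lie in a single bag of any decomposition, so no decomposition can have width below 3. The upper and lower bounds meet at 3, so that is the treewidth.

3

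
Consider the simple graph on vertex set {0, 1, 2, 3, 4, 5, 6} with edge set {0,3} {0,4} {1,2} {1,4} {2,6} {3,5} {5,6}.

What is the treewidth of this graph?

2

A width-2 tree decomposition is:
Bags: B1 = {0, 3, 4}  B2 = {1, 3, 4}  B3 = {1, 2, 3}  B4 = {2, 3, 6}  B5 = {3, 5, 6}
Tree: B1–B2, B2–B3, B3–B4, B4–B5
Every bag has size at most 3, so the width is 3 − 1 = 2 and tw(G) ≤ 2. The edges 3–0–4–1–2–6–5–3 form a cycle, so G is not a tree and its treewidth is at least 2. Therefore the treewidth is 2.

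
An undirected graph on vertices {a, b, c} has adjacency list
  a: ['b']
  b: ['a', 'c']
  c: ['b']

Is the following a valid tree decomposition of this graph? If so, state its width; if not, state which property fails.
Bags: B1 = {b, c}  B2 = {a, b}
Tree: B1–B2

Checking the three conditions: (i) the bags cover all of {a, b, c}; (ii) for each edge, some bag contains both endpoints; (iii) the bags containing any fixed vertex form a subtree. All hold, so the decomposition is valid with width 2 − 1 = 1.

Yes; width 1.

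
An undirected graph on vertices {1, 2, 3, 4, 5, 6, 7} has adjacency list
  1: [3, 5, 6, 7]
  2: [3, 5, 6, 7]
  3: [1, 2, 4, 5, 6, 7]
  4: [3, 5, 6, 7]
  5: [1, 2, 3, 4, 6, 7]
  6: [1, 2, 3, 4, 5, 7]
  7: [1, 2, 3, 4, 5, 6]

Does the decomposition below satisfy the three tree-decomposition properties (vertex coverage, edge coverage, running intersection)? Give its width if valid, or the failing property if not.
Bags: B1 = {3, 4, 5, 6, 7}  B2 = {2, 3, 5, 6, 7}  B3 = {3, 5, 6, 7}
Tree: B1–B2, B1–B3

A tree decomposition must satisfy three properties: every vertex lies in some bag; for every edge, both endpoints lie together in some bag; and for every vertex, the bags containing it form a connected subtree. Here vertex 1 appears in no bag, so the decomposition is invalid.

No — vertex 1 appears in no bag.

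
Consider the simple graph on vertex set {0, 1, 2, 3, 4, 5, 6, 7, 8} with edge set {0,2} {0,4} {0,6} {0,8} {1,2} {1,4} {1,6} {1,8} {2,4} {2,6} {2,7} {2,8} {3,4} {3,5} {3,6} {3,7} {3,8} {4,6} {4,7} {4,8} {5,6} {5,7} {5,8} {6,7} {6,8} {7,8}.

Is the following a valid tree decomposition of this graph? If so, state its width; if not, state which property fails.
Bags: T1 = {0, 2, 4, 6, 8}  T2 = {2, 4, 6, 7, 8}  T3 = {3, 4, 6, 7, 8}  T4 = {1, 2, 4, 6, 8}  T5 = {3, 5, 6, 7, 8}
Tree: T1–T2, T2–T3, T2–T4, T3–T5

Yes; width 4.

Every vertex of G appears in some bag (union = {0, 1, 2, 3, 4, 5, 6, 7, 8}); every edge is covered by a bag; and for each vertex v the set of bags containing v is connected in the bag tree. The decomposition is therefore valid. The largest bag has 5 vertices, so the width is 4.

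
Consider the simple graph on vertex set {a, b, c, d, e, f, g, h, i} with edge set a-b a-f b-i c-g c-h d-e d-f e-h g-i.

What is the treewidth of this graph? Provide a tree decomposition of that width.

Treewidth 2.
Bags: B1 = {a, d, f}  B2 = {a, b, d}  B3 = {b, d, i}  B4 = {d, g, i}  B5 = {c, d, g}  B6 = {c, d, h}  B7 = {d, e, h}
Tree: B1–B2, B2–B3, B3–B4, B4–B5, B5–B6, B6–B7

Every bag has size at most 3, so the width is 3 − 1 = 2 and tw(G) ≤ 2. The edges d–f–a–b–i–g–c–h–e–d form a cycle, so G is not a tree and its treewidth is at least 2. Combining the bounds, tw(G) = 2.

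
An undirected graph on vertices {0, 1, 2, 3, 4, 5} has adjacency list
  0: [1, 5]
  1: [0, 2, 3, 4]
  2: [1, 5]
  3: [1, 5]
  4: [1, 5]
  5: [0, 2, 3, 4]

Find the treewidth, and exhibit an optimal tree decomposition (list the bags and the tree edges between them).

Treewidth 2.
One such decomposition:
Bags: B1 = {0, 1, 5}  B2 = {1, 4, 5}  B3 = {1, 3, 5}  B4 = {1, 2, 5}
Tree: B1–B2, B2–B3, B3–B4

Each bag holds 3 vertices, so the decomposition has width 2, which upper-bounds the treewidth. The edges 5–0–1–4–5 form a cycle, so G is not a tree and its treewidth is at least 2. Therefore the treewidth is 2.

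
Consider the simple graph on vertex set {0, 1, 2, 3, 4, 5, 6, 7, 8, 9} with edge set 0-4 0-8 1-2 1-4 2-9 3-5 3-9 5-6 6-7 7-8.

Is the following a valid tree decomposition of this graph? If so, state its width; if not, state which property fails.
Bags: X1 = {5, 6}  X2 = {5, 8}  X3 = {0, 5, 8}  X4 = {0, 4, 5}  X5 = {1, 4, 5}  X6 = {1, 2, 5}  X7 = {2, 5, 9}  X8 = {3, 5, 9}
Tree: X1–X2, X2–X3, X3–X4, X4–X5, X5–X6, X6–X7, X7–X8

No — vertex 7 appears in no bag.

A tree decomposition must satisfy three properties: every vertex lies in some bag; for every edge, both endpoints lie together in some bag; and for every vertex, the bags containing it form a connected subtree. Here vertex 7 appears in no bag, so the decomposition is invalid.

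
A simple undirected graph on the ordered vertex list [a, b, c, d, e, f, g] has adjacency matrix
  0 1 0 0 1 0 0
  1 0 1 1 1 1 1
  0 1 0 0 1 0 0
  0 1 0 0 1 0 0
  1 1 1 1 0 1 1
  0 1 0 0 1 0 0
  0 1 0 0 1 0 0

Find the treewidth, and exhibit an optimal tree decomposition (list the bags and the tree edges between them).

Every bag has size at most 3, so the width is 3 − 1 = 2 and tw(G) ≤ 2. Conversely, {b, d, e} is a clique of size 3, and the vertices of any clique must share a bag in every tree decomposition; so some bag has ≥ 3 vertices and tw(G) ≥ 2. The upper and lower bounds meet at 2, so that is the treewidth.

Treewidth 2.
One optimal decomposition is:
Bags: B1 = {b, e, g}  B2 = {b, c, e}  B3 = {a, b, e}  B4 = {b, d, e}  B5 = {b, e, f}
Tree: B1–B2, B2–B3, B3–B4, B2–B5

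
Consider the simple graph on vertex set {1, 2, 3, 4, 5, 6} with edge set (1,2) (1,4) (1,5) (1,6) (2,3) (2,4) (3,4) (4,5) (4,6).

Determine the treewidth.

A width-2 tree decomposition is:
Bags: B1 = {1, 4, 5}  B2 = {1, 2, 4}  B3 = {2, 3, 4}  B4 = {1, 4, 6}
Tree: B1–B2, B2–B3, B2–B4
Each bag holds 3 vertices, so the decomposition has width 2, which upper-bounds the treewidth. On the other hand G contains the 3-clique {1, 2, 4}. A clique must lie in a single bag of any decomposition, so no decomposition can have width below 2. Hence tw(G) = 2 exactly.

2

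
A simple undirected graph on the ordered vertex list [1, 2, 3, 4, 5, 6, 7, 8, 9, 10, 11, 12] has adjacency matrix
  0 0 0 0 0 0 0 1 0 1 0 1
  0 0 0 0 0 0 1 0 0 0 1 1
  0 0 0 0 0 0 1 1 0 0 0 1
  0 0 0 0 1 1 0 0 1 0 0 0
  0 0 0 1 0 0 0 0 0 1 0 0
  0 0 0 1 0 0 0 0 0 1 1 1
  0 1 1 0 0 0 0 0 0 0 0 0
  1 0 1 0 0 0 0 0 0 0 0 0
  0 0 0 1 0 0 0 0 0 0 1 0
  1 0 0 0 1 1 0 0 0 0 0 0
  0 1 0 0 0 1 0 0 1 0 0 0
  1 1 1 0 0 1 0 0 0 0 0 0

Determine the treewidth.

A width-3 tree decomposition is:
Bags: B1 = {2, 3, 7, 8}  B2 = {2, 3, 8, 12}  B3 = {1, 2, 8, 12}  B4 = {1, 2, 11, 12}  B5 = {1, 6, 11, 12}  B6 = {1, 6, 10, 11}  B7 = {6, 9, 10, 11}  B8 = {4, 6, 9, 10}  B9 = {4, 5, 9, 10}
Tree: B1–B2, B2–B3, B3–B4, B4–B5, B5–B6, B6–B7, B7–B8, B8–B9
Every bag has size at most 4, so the width is 4 − 1 = 3 and tw(G) ≤ 3. For the lower bound: the 4 vertex sets {3,7,8}, {2}, {12}, {1,6,10,11} are disjoint, each induces a connected subgraph, and every pair is joined by at least one edge of G. Contracting each set to a single vertex therefore yields K_{4} as a minor, and since treewidth is minor-monotone, tw(G) ≥ tw(K_{4}) = 3. Hence tw(G) = 3 exactly.

3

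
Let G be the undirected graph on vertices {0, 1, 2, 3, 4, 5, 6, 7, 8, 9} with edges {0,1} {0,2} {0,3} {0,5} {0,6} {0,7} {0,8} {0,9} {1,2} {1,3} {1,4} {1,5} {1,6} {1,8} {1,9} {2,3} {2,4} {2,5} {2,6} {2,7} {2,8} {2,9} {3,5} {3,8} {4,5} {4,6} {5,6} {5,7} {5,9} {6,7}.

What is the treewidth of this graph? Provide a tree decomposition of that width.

Treewidth 4.
Bags: B1 = {0, 1, 2, 5, 6}  B2 = {0, 1, 2, 5, 9}  B3 = {1, 2, 4, 5, 6}  B4 = {0, 2, 5, 6, 7}  B5 = {0, 1, 2, 3, 5}  B6 = {0, 1, 2, 3, 8}
Tree: B1–B2, B1–B3, B1–B4, B2–B5, B5–B6

Every bag has size at most 5, so the width is 5 − 1 = 4 and tw(G) ≤ 4. On the other hand G contains the 5-clique {0, 1, 2, 3, 8}. A clique must lie in a single bag of any decomposition, so no decomposition can have width below 4. Combining the bounds, tw(G) = 4.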